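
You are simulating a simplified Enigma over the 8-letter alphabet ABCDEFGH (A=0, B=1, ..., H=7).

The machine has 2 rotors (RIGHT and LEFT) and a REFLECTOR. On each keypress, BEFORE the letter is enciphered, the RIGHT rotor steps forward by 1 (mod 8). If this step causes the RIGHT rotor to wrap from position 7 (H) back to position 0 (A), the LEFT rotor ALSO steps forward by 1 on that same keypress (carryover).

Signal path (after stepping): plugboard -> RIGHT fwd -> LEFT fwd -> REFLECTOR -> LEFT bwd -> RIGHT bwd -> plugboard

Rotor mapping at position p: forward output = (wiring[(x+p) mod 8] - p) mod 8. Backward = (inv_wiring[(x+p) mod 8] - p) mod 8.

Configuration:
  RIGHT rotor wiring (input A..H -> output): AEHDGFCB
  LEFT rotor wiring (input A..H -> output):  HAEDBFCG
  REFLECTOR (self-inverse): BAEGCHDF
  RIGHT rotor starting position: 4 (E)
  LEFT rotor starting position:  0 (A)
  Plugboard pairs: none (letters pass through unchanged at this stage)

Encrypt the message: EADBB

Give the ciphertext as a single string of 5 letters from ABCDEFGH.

Char 1 ('E'): step: R->5, L=0; E->plug->E->R->H->L->G->refl->D->L'->D->R'->D->plug->D
Char 2 ('A'): step: R->6, L=0; A->plug->A->R->E->L->B->refl->A->L'->B->R'->E->plug->E
Char 3 ('D'): step: R->7, L=0; D->plug->D->R->A->L->H->refl->F->L'->F->R'->C->plug->C
Char 4 ('B'): step: R->0, L->1 (L advanced); B->plug->B->R->E->L->E->refl->C->L'->C->R'->G->plug->G
Char 5 ('B'): step: R->1, L=1; B->plug->B->R->G->L->F->refl->H->L'->A->R'->G->plug->G

Answer: DECGG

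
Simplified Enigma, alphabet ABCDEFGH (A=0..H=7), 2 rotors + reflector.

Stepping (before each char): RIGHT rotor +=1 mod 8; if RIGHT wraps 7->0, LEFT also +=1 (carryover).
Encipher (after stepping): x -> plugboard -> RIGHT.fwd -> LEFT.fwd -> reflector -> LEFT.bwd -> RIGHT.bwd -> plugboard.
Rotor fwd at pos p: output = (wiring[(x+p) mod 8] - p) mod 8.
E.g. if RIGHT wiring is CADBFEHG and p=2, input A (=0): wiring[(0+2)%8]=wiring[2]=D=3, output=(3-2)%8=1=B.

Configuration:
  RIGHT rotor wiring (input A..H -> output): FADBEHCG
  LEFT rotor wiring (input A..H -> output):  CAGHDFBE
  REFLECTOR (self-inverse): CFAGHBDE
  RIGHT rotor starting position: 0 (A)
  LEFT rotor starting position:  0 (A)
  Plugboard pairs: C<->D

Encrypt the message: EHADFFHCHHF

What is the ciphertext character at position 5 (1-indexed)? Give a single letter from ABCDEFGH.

Char 1 ('E'): step: R->1, L=0; E->plug->E->R->G->L->B->refl->F->L'->F->R'->G->plug->G
Char 2 ('H'): step: R->2, L=0; H->plug->H->R->G->L->B->refl->F->L'->F->R'->D->plug->C
Char 3 ('A'): step: R->3, L=0; A->plug->A->R->G->L->B->refl->F->L'->F->R'->G->plug->G
Char 4 ('D'): step: R->4, L=0; D->plug->C->R->G->L->B->refl->F->L'->F->R'->H->plug->H
Char 5 ('F'): step: R->5, L=0; F->plug->F->R->G->L->B->refl->F->L'->F->R'->B->plug->B

B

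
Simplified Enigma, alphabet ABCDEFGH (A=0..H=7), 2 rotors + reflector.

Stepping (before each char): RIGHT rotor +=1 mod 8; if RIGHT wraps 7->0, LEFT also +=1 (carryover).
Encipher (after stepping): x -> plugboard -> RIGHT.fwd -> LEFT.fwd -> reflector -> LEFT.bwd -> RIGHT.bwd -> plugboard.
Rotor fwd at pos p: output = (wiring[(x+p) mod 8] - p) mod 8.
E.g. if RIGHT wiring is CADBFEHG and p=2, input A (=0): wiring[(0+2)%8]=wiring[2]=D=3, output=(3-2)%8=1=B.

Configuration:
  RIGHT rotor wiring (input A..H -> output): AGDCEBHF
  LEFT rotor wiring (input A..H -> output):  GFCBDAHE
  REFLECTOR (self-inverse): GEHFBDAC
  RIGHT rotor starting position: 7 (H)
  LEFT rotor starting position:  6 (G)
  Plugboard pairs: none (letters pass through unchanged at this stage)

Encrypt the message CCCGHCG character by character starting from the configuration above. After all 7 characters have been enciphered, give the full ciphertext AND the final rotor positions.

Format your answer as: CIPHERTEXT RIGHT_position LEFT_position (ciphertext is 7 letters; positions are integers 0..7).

Answer: AGDHBDE 6 7

Derivation:
Char 1 ('C'): step: R->0, L->7 (L advanced); C->plug->C->R->D->L->D->refl->F->L'->A->R'->A->plug->A
Char 2 ('C'): step: R->1, L=7; C->plug->C->R->B->L->H->refl->C->L'->E->R'->G->plug->G
Char 3 ('C'): step: R->2, L=7; C->plug->C->R->C->L->G->refl->A->L'->H->R'->D->plug->D
Char 4 ('G'): step: R->3, L=7; G->plug->G->R->D->L->D->refl->F->L'->A->R'->H->plug->H
Char 5 ('H'): step: R->4, L=7; H->plug->H->R->G->L->B->refl->E->L'->F->R'->B->plug->B
Char 6 ('C'): step: R->5, L=7; C->plug->C->R->A->L->F->refl->D->L'->D->R'->D->plug->D
Char 7 ('G'): step: R->6, L=7; G->plug->G->R->G->L->B->refl->E->L'->F->R'->E->plug->E
Final: ciphertext=AGDHBDE, RIGHT=6, LEFT=7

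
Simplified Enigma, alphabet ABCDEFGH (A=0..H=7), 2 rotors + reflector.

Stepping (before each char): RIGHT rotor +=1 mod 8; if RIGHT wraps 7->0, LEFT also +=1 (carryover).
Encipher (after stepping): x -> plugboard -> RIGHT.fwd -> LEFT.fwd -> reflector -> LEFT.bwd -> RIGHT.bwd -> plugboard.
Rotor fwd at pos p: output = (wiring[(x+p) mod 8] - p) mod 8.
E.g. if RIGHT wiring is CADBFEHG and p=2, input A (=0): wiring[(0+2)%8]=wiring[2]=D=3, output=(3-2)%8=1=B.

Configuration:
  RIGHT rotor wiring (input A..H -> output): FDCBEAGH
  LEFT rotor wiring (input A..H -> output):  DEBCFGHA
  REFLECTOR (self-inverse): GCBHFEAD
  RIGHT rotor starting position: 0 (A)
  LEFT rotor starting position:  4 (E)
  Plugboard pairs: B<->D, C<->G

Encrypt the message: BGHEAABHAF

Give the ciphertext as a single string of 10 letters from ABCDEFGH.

Char 1 ('B'): step: R->1, L=4; B->plug->D->R->D->L->E->refl->F->L'->G->R'->G->plug->C
Char 2 ('G'): step: R->2, L=4; G->plug->C->R->C->L->D->refl->H->L'->E->R'->E->plug->E
Char 3 ('H'): step: R->3, L=4; H->plug->H->R->H->L->G->refl->A->L'->F->R'->C->plug->G
Char 4 ('E'): step: R->4, L=4; E->plug->E->R->B->L->C->refl->B->L'->A->R'->A->plug->A
Char 5 ('A'): step: R->5, L=4; A->plug->A->R->D->L->E->refl->F->L'->G->R'->E->plug->E
Char 6 ('A'): step: R->6, L=4; A->plug->A->R->A->L->B->refl->C->L'->B->R'->B->plug->D
Char 7 ('B'): step: R->7, L=4; B->plug->D->R->D->L->E->refl->F->L'->G->R'->B->plug->D
Char 8 ('H'): step: R->0, L->5 (L advanced); H->plug->H->R->H->L->A->refl->G->L'->D->R'->B->plug->D
Char 9 ('A'): step: R->1, L=5; A->plug->A->R->C->L->D->refl->H->L'->E->R'->H->plug->H
Char 10 ('F'): step: R->2, L=5; F->plug->F->R->F->L->E->refl->F->L'->G->R'->D->plug->B

Answer: CEGAEDDDHB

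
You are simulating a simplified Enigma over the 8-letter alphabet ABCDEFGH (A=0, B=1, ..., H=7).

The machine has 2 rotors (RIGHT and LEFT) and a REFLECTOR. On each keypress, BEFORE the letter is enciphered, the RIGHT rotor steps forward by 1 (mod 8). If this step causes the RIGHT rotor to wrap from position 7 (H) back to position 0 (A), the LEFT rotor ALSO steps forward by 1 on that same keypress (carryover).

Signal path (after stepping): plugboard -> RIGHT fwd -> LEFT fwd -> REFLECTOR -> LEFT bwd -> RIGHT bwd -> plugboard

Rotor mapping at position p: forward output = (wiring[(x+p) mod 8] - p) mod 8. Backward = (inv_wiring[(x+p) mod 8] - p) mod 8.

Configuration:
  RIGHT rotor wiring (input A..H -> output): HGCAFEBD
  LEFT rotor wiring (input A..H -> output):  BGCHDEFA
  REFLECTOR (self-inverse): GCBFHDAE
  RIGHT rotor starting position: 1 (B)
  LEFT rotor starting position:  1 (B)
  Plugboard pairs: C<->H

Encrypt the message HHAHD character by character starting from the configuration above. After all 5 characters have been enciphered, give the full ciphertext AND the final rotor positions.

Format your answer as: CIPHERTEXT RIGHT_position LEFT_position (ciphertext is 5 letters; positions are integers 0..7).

Char 1 ('H'): step: R->2, L=1; H->plug->C->R->D->L->C->refl->B->L'->B->R'->F->plug->F
Char 2 ('H'): step: R->3, L=1; H->plug->C->R->B->L->B->refl->C->L'->D->R'->G->plug->G
Char 3 ('A'): step: R->4, L=1; A->plug->A->R->B->L->B->refl->C->L'->D->R'->E->plug->E
Char 4 ('H'): step: R->5, L=1; H->plug->C->R->G->L->H->refl->E->L'->F->R'->F->plug->F
Char 5 ('D'): step: R->6, L=1; D->plug->D->R->A->L->F->refl->D->L'->E->R'->E->plug->E
Final: ciphertext=FGEFE, RIGHT=6, LEFT=1

Answer: FGEFE 6 1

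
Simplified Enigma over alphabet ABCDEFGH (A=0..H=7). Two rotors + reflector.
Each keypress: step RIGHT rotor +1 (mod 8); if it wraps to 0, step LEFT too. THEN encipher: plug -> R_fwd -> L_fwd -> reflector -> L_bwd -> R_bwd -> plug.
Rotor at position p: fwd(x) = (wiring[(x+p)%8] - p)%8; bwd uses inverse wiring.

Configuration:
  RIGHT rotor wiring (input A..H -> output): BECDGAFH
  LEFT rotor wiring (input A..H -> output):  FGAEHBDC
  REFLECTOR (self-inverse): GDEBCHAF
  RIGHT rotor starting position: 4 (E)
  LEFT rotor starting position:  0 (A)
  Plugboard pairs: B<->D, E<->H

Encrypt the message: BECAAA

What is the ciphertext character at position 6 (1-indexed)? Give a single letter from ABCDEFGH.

Char 1 ('B'): step: R->5, L=0; B->plug->D->R->E->L->H->refl->F->L'->A->R'->B->plug->D
Char 2 ('E'): step: R->6, L=0; E->plug->H->R->C->L->A->refl->G->L'->B->R'->B->plug->D
Char 3 ('C'): step: R->7, L=0; C->plug->C->R->F->L->B->refl->D->L'->G->R'->H->plug->E
Char 4 ('A'): step: R->0, L->1 (L advanced); A->plug->A->R->B->L->H->refl->F->L'->A->R'->F->plug->F
Char 5 ('A'): step: R->1, L=1; A->plug->A->R->D->L->G->refl->A->L'->E->R'->F->plug->F
Char 6 ('A'): step: R->2, L=1; A->plug->A->R->A->L->F->refl->H->L'->B->R'->B->plug->D

D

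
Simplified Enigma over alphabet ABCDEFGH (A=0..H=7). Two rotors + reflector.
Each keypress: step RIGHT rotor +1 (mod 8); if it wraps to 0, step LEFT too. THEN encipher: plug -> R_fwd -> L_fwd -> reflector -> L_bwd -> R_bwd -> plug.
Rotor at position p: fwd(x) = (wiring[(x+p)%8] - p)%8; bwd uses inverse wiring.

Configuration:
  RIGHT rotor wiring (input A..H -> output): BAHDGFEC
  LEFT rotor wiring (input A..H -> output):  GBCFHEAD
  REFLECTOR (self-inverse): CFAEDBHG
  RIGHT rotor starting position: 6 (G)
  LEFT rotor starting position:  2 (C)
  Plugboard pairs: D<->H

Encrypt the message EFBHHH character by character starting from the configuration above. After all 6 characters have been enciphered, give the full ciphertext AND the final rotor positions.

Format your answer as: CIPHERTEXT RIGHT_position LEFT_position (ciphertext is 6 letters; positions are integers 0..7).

Answer: FAAEGD 4 3

Derivation:
Char 1 ('E'): step: R->7, L=2; E->plug->E->R->E->L->G->refl->H->L'->H->R'->F->plug->F
Char 2 ('F'): step: R->0, L->3 (L advanced); F->plug->F->R->F->L->D->refl->E->L'->B->R'->A->plug->A
Char 3 ('B'): step: R->1, L=3; B->plug->B->R->G->L->G->refl->H->L'->H->R'->A->plug->A
Char 4 ('H'): step: R->2, L=3; H->plug->D->R->D->L->F->refl->B->L'->C->R'->E->plug->E
Char 5 ('H'): step: R->3, L=3; H->plug->D->R->B->L->E->refl->D->L'->F->R'->G->plug->G
Char 6 ('H'): step: R->4, L=3; H->plug->D->R->G->L->G->refl->H->L'->H->R'->H->plug->D
Final: ciphertext=FAAEGD, RIGHT=4, LEFT=3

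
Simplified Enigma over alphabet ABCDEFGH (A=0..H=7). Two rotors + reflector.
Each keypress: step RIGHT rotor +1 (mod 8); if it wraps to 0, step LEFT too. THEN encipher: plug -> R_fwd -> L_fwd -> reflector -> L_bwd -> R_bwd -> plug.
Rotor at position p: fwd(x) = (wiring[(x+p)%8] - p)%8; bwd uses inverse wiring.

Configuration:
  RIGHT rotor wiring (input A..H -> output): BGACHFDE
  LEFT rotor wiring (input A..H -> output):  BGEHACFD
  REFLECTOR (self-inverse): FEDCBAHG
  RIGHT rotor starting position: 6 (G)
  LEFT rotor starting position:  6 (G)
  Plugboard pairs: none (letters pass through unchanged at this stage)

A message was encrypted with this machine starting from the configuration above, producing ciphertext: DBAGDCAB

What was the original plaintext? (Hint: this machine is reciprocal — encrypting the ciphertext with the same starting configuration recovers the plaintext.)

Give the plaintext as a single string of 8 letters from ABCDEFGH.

Char 1 ('D'): step: R->7, L=6; D->plug->D->R->B->L->F->refl->A->L'->D->R'->E->plug->E
Char 2 ('B'): step: R->0, L->7 (L advanced); B->plug->B->R->G->L->D->refl->C->L'->B->R'->A->plug->A
Char 3 ('A'): step: R->1, L=7; A->plug->A->R->F->L->B->refl->E->L'->A->R'->H->plug->H
Char 4 ('G'): step: R->2, L=7; G->plug->G->R->H->L->G->refl->H->L'->C->R'->F->plug->F
Char 5 ('D'): step: R->3, L=7; D->plug->D->R->A->L->E->refl->B->L'->F->R'->H->plug->H
Char 6 ('C'): step: R->4, L=7; C->plug->C->R->H->L->G->refl->H->L'->C->R'->F->plug->F
Char 7 ('A'): step: R->5, L=7; A->plug->A->R->A->L->E->refl->B->L'->F->R'->G->plug->G
Char 8 ('B'): step: R->6, L=7; B->plug->B->R->G->L->D->refl->C->L'->B->R'->G->plug->G

Answer: EAHFHFGG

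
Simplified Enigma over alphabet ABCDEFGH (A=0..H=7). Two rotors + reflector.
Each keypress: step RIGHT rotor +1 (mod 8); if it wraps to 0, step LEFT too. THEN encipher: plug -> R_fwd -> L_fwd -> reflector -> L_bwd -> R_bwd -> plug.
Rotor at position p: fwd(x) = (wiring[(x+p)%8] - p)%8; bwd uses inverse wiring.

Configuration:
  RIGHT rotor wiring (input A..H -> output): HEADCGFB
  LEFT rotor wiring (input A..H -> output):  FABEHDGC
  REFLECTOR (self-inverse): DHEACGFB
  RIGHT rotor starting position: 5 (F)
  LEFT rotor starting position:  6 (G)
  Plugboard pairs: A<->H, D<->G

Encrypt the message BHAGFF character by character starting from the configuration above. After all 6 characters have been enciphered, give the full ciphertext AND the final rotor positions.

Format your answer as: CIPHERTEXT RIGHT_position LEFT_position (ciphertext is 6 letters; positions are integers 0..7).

Char 1 ('B'): step: R->6, L=6; B->plug->B->R->D->L->C->refl->E->L'->B->R'->C->plug->C
Char 2 ('H'): step: R->7, L=6; H->plug->A->R->C->L->H->refl->B->L'->G->R'->H->plug->A
Char 3 ('A'): step: R->0, L->7 (L advanced); A->plug->H->R->B->L->G->refl->F->L'->E->R'->B->plug->B
Char 4 ('G'): step: R->1, L=7; G->plug->D->R->B->L->G->refl->F->L'->E->R'->F->plug->F
Char 5 ('F'): step: R->2, L=7; F->plug->F->R->H->L->H->refl->B->L'->C->R'->H->plug->A
Char 6 ('F'): step: R->3, L=7; F->plug->F->R->E->L->F->refl->G->L'->B->R'->G->plug->D
Final: ciphertext=CABFAD, RIGHT=3, LEFT=7

Answer: CABFAD 3 7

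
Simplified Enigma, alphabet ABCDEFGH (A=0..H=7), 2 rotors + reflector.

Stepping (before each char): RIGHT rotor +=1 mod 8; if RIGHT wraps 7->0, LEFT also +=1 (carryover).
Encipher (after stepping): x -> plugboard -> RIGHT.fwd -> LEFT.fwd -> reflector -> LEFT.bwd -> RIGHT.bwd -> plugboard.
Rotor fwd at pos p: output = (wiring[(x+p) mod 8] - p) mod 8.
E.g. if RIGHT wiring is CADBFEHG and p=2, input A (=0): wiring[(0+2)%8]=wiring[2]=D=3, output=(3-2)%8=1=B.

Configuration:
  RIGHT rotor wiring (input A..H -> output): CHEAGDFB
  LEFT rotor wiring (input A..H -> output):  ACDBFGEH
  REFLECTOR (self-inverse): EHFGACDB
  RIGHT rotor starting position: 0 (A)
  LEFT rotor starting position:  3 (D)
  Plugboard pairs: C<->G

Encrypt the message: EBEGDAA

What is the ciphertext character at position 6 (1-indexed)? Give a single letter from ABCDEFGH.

Char 1 ('E'): step: R->1, L=3; E->plug->E->R->C->L->D->refl->G->L'->A->R'->G->plug->C
Char 2 ('B'): step: R->2, L=3; B->plug->B->R->G->L->H->refl->B->L'->D->R'->E->plug->E
Char 3 ('E'): step: R->3, L=3; E->plug->E->R->G->L->H->refl->B->L'->D->R'->B->plug->B
Char 4 ('G'): step: R->4, L=3; G->plug->C->R->B->L->C->refl->F->L'->F->R'->D->plug->D
Char 5 ('D'): step: R->5, L=3; D->plug->D->R->F->L->F->refl->C->L'->B->R'->H->plug->H
Char 6 ('A'): step: R->6, L=3; A->plug->A->R->H->L->A->refl->E->L'->E->R'->C->plug->G

G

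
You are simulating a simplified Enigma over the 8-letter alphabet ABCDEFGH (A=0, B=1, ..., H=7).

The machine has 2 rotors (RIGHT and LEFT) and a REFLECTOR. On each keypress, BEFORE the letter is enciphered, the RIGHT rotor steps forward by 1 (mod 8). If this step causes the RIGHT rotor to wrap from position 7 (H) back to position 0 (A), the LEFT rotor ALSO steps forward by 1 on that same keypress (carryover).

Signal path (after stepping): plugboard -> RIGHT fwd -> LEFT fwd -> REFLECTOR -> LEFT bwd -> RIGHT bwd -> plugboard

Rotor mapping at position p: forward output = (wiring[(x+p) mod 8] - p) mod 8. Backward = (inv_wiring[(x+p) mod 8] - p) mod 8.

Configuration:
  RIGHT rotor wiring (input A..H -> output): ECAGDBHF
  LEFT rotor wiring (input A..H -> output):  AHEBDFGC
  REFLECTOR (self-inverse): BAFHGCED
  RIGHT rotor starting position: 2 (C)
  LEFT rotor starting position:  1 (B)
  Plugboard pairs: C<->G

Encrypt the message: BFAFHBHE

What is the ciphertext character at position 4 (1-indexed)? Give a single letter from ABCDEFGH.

Char 1 ('B'): step: R->3, L=1; B->plug->B->R->A->L->G->refl->E->L'->E->R'->D->plug->D
Char 2 ('F'): step: R->4, L=1; F->plug->F->R->G->L->B->refl->A->L'->C->R'->H->plug->H
Char 3 ('A'): step: R->5, L=1; A->plug->A->R->E->L->E->refl->G->L'->A->R'->C->plug->G
Char 4 ('F'): step: R->6, L=1; F->plug->F->R->A->L->G->refl->E->L'->E->R'->D->plug->D

D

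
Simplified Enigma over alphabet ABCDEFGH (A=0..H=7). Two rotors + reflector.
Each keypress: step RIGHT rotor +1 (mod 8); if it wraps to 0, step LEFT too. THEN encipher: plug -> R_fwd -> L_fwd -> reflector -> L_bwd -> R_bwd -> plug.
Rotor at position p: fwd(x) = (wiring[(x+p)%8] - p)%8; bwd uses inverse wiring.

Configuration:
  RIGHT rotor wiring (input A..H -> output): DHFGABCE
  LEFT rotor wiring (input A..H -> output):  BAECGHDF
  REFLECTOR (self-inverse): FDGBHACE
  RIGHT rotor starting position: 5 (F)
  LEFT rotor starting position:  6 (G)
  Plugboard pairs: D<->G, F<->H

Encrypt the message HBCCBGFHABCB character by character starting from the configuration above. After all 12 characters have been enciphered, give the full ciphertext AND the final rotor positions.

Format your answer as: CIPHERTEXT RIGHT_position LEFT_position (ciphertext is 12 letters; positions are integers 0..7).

Char 1 ('H'): step: R->6, L=6; H->plug->F->R->A->L->F->refl->A->L'->G->R'->B->plug->B
Char 2 ('B'): step: R->7, L=6; B->plug->B->R->E->L->G->refl->C->L'->D->R'->H->plug->F
Char 3 ('C'): step: R->0, L->7 (L advanced); C->plug->C->R->F->L->H->refl->E->L'->H->R'->B->plug->B
Char 4 ('C'): step: R->1, L=7; C->plug->C->R->F->L->H->refl->E->L'->H->R'->D->plug->G
Char 5 ('B'): step: R->2, L=7; B->plug->B->R->E->L->D->refl->B->L'->C->R'->F->plug->H
Char 6 ('G'): step: R->3, L=7; G->plug->D->R->H->L->E->refl->H->L'->F->R'->B->plug->B
Char 7 ('F'): step: R->4, L=7; F->plug->H->R->C->L->B->refl->D->L'->E->R'->A->plug->A
Char 8 ('H'): step: R->5, L=7; H->plug->F->R->A->L->G->refl->C->L'->B->R'->G->plug->D
Char 9 ('A'): step: R->6, L=7; A->plug->A->R->E->L->D->refl->B->L'->C->R'->G->plug->D
Char 10 ('B'): step: R->7, L=7; B->plug->B->R->E->L->D->refl->B->L'->C->R'->G->plug->D
Char 11 ('C'): step: R->0, L->0 (L advanced); C->plug->C->R->F->L->H->refl->E->L'->C->R'->G->plug->D
Char 12 ('B'): step: R->1, L=0; B->plug->B->R->E->L->G->refl->C->L'->D->R'->G->plug->D
Final: ciphertext=BFBGHBADDDDD, RIGHT=1, LEFT=0

Answer: BFBGHBADDDDD 1 0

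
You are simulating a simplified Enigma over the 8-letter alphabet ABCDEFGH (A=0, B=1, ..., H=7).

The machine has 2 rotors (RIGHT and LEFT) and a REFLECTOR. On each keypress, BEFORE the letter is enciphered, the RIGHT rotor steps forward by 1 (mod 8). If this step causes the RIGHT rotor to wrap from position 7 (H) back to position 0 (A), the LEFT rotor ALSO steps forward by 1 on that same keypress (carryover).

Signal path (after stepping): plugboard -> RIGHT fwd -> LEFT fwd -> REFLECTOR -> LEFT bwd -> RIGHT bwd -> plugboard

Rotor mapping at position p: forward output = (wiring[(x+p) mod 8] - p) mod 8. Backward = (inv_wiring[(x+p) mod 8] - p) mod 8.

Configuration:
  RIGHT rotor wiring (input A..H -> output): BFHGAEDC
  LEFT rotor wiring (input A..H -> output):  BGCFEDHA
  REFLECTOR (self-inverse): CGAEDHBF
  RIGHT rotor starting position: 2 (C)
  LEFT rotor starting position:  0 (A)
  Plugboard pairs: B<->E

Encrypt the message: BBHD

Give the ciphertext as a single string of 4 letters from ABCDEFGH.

Answer: GAEG

Derivation:
Char 1 ('B'): step: R->3, L=0; B->plug->E->R->H->L->A->refl->C->L'->C->R'->G->plug->G
Char 2 ('B'): step: R->4, L=0; B->plug->E->R->F->L->D->refl->E->L'->E->R'->A->plug->A
Char 3 ('H'): step: R->5, L=0; H->plug->H->R->D->L->F->refl->H->L'->G->R'->B->plug->E
Char 4 ('D'): step: R->6, L=0; D->plug->D->R->H->L->A->refl->C->L'->C->R'->G->plug->G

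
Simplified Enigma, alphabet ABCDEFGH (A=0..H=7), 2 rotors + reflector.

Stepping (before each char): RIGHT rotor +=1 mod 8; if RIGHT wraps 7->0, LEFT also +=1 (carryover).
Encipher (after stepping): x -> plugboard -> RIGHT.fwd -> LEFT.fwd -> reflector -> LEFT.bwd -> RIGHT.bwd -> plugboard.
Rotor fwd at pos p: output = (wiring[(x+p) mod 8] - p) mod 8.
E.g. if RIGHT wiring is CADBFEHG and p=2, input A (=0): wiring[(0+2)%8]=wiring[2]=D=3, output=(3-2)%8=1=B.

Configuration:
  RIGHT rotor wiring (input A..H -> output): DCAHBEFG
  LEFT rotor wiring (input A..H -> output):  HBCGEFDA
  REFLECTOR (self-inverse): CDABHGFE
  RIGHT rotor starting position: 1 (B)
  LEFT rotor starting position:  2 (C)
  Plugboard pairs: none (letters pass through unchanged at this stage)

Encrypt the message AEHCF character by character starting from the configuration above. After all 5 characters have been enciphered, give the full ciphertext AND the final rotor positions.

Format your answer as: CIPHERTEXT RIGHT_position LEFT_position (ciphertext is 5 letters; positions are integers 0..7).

Answer: BAGAA 6 2

Derivation:
Char 1 ('A'): step: R->2, L=2; A->plug->A->R->G->L->F->refl->G->L'->F->R'->B->plug->B
Char 2 ('E'): step: R->3, L=2; E->plug->E->R->D->L->D->refl->B->L'->E->R'->A->plug->A
Char 3 ('H'): step: R->4, L=2; H->plug->H->R->D->L->D->refl->B->L'->E->R'->G->plug->G
Char 4 ('C'): step: R->5, L=2; C->plug->C->R->B->L->E->refl->H->L'->H->R'->A->plug->A
Char 5 ('F'): step: R->6, L=2; F->plug->F->R->B->L->E->refl->H->L'->H->R'->A->plug->A
Final: ciphertext=BAGAA, RIGHT=6, LEFT=2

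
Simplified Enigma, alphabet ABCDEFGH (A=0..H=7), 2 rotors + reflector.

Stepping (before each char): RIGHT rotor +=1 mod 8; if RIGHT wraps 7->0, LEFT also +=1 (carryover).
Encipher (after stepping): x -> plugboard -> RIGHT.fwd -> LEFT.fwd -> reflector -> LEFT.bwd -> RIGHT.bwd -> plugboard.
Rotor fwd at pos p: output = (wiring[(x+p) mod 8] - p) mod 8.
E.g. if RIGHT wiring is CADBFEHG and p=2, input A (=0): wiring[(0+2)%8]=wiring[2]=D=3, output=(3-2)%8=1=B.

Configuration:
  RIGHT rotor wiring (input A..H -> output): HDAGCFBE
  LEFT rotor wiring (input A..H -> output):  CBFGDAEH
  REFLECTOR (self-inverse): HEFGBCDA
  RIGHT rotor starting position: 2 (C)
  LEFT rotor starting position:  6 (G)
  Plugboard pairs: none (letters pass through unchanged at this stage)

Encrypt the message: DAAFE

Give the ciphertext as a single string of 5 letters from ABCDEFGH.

Char 1 ('D'): step: R->3, L=6; D->plug->D->R->G->L->F->refl->C->L'->H->R'->B->plug->B
Char 2 ('A'): step: R->4, L=6; A->plug->A->R->G->L->F->refl->C->L'->H->R'->F->plug->F
Char 3 ('A'): step: R->5, L=6; A->plug->A->R->A->L->G->refl->D->L'->D->R'->F->plug->F
Char 4 ('F'): step: R->6, L=6; F->plug->F->R->A->L->G->refl->D->L'->D->R'->A->plug->A
Char 5 ('E'): step: R->7, L=6; E->plug->E->R->H->L->C->refl->F->L'->G->R'->G->plug->G

Answer: BFFAG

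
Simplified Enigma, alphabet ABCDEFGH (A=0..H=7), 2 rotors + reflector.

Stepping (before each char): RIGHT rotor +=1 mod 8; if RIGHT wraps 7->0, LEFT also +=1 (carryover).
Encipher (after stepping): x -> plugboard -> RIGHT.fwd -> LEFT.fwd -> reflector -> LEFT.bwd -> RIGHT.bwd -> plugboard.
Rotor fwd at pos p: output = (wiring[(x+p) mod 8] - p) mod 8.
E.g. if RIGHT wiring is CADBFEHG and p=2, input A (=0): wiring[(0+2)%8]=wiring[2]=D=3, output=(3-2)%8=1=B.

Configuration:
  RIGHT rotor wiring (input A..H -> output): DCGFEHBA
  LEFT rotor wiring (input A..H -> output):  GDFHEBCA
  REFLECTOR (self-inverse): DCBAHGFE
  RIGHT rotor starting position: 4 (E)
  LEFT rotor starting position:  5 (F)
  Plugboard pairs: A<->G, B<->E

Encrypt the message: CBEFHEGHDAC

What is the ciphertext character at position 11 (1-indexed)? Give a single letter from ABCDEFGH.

Char 1 ('C'): step: R->5, L=5; C->plug->C->R->D->L->B->refl->C->L'->G->R'->D->plug->D
Char 2 ('B'): step: R->6, L=5; B->plug->E->R->A->L->E->refl->H->L'->H->R'->F->plug->F
Char 3 ('E'): step: R->7, L=5; E->plug->B->R->E->L->G->refl->F->L'->B->R'->A->plug->G
Char 4 ('F'): step: R->0, L->6 (L advanced); F->plug->F->R->H->L->D->refl->A->L'->C->R'->B->plug->E
Char 5 ('H'): step: R->1, L=6; H->plug->H->R->C->L->A->refl->D->L'->H->R'->G->plug->A
Char 6 ('E'): step: R->2, L=6; E->plug->B->R->D->L->F->refl->G->L'->G->R'->F->plug->F
Char 7 ('G'): step: R->3, L=6; G->plug->A->R->C->L->A->refl->D->L'->H->R'->G->plug->A
Char 8 ('H'): step: R->4, L=6; H->plug->H->R->B->L->C->refl->B->L'->F->R'->C->plug->C
Char 9 ('D'): step: R->5, L=6; D->plug->D->R->G->L->G->refl->F->L'->D->R'->C->plug->C
Char 10 ('A'): step: R->6, L=6; A->plug->G->R->G->L->G->refl->F->L'->D->R'->A->plug->G
Char 11 ('C'): step: R->7, L=6; C->plug->C->R->D->L->F->refl->G->L'->G->R'->E->plug->B

B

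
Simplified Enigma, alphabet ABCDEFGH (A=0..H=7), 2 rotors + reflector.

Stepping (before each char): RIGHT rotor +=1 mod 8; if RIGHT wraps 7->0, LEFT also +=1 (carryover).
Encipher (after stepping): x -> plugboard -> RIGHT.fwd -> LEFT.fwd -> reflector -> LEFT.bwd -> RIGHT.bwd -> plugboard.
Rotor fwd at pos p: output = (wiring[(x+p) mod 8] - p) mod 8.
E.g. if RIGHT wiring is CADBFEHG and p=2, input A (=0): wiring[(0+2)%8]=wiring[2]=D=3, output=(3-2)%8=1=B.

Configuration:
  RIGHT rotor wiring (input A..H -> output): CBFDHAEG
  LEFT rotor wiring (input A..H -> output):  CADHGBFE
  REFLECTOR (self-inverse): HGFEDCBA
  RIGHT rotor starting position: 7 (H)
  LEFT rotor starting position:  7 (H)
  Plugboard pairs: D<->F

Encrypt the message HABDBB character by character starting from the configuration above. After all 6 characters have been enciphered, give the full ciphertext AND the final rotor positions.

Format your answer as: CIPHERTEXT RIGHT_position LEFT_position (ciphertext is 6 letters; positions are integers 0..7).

Answer: DFAHDH 5 0

Derivation:
Char 1 ('H'): step: R->0, L->0 (L advanced); H->plug->H->R->G->L->F->refl->C->L'->A->R'->F->plug->D
Char 2 ('A'): step: R->1, L=0; A->plug->A->R->A->L->C->refl->F->L'->G->R'->D->plug->F
Char 3 ('B'): step: R->2, L=0; B->plug->B->R->B->L->A->refl->H->L'->D->R'->A->plug->A
Char 4 ('D'): step: R->3, L=0; D->plug->F->R->H->L->E->refl->D->L'->C->R'->H->plug->H
Char 5 ('B'): step: R->4, L=0; B->plug->B->R->E->L->G->refl->B->L'->F->R'->F->plug->D
Char 6 ('B'): step: R->5, L=0; B->plug->B->R->H->L->E->refl->D->L'->C->R'->H->plug->H
Final: ciphertext=DFAHDH, RIGHT=5, LEFT=0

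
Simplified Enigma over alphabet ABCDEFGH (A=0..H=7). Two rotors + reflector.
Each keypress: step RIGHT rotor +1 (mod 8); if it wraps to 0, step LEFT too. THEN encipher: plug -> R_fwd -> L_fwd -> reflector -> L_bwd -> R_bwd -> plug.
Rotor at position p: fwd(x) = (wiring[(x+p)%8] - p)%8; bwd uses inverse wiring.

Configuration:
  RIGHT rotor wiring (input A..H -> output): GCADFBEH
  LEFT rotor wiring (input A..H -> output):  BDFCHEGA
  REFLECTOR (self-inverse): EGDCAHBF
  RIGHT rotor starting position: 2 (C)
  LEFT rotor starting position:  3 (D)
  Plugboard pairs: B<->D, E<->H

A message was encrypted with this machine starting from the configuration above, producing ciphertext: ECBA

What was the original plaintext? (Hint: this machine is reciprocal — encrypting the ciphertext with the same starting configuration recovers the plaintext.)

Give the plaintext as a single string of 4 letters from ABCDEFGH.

Char 1 ('E'): step: R->3, L=3; E->plug->H->R->F->L->G->refl->B->L'->C->R'->B->plug->D
Char 2 ('C'): step: R->4, L=3; C->plug->C->R->A->L->H->refl->F->L'->E->R'->G->plug->G
Char 3 ('B'): step: R->5, L=3; B->plug->D->R->B->L->E->refl->A->L'->G->R'->G->plug->G
Char 4 ('A'): step: R->6, L=3; A->plug->A->R->G->L->A->refl->E->L'->B->R'->B->plug->D

Answer: DGGD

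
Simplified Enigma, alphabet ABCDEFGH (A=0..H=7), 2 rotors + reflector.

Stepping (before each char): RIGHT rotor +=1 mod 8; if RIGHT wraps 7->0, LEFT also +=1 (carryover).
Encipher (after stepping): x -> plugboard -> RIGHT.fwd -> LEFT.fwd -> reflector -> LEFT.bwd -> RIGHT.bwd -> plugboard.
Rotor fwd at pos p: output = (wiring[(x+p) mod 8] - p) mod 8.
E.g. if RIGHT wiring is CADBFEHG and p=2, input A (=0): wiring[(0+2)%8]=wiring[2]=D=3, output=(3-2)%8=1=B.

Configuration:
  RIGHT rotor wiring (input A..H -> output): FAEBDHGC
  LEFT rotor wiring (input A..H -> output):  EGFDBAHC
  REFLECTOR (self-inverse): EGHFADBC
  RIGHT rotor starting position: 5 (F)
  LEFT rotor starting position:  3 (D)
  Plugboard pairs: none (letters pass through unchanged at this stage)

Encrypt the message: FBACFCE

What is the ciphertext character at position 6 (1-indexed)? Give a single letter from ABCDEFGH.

Char 1 ('F'): step: R->6, L=3; F->plug->F->R->D->L->E->refl->A->L'->A->R'->A->plug->A
Char 2 ('B'): step: R->7, L=3; B->plug->B->R->G->L->D->refl->F->L'->C->R'->E->plug->E
Char 3 ('A'): step: R->0, L->4 (L advanced); A->plug->A->R->F->L->C->refl->H->L'->H->R'->F->plug->F
Char 4 ('C'): step: R->1, L=4; C->plug->C->R->A->L->F->refl->D->L'->C->R'->D->plug->D
Char 5 ('F'): step: R->2, L=4; F->plug->F->R->A->L->F->refl->D->L'->C->R'->A->plug->A
Char 6 ('C'): step: R->3, L=4; C->plug->C->R->E->L->A->refl->E->L'->B->R'->H->plug->H

H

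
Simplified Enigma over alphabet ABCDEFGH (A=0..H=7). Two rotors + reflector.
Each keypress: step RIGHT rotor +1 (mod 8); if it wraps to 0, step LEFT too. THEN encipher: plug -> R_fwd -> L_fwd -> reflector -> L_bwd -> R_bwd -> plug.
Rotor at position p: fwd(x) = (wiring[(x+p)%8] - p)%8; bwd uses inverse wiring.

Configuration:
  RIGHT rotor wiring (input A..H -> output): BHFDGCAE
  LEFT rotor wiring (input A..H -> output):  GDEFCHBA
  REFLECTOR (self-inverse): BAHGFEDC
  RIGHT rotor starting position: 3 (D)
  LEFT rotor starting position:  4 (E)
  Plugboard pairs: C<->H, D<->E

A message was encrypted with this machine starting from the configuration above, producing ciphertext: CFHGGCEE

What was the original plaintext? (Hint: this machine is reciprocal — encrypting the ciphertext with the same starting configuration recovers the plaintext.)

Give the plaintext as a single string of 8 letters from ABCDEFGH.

Char 1 ('C'): step: R->4, L=4; C->plug->H->R->H->L->B->refl->A->L'->G->R'->B->plug->B
Char 2 ('F'): step: R->5, L=4; F->plug->F->R->A->L->G->refl->D->L'->B->R'->H->plug->C
Char 3 ('H'): step: R->6, L=4; H->plug->C->R->D->L->E->refl->F->L'->C->R'->A->plug->A
Char 4 ('G'): step: R->7, L=4; G->plug->G->R->D->L->E->refl->F->L'->C->R'->B->plug->B
Char 5 ('G'): step: R->0, L->5 (L advanced); G->plug->G->R->A->L->C->refl->H->L'->F->R'->C->plug->H
Char 6 ('C'): step: R->1, L=5; C->plug->H->R->A->L->C->refl->H->L'->F->R'->D->plug->E
Char 7 ('E'): step: R->2, L=5; E->plug->D->R->A->L->C->refl->H->L'->F->R'->H->plug->C
Char 8 ('E'): step: R->3, L=5; E->plug->D->R->F->L->H->refl->C->L'->A->R'->A->plug->A

Answer: BCABHECA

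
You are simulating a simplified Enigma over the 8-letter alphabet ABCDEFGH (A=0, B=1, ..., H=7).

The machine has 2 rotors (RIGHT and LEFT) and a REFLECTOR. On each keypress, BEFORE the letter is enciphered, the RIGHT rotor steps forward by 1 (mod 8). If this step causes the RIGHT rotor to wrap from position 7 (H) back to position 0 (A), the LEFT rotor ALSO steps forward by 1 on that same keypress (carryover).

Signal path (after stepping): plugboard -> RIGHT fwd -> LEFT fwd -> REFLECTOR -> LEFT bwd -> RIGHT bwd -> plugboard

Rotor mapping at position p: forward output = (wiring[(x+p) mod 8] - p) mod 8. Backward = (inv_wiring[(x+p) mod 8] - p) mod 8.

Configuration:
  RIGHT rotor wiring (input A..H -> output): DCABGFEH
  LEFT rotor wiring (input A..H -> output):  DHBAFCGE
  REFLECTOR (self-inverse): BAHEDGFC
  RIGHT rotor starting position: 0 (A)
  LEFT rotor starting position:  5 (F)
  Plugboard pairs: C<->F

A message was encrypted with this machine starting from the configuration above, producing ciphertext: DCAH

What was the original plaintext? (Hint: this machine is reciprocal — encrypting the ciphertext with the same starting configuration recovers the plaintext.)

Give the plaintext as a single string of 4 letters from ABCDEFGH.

Answer: GAHC

Derivation:
Char 1 ('D'): step: R->1, L=5; D->plug->D->R->F->L->E->refl->D->L'->G->R'->G->plug->G
Char 2 ('C'): step: R->2, L=5; C->plug->F->R->F->L->E->refl->D->L'->G->R'->A->plug->A
Char 3 ('A'): step: R->3, L=5; A->plug->A->R->G->L->D->refl->E->L'->F->R'->H->plug->H
Char 4 ('H'): step: R->4, L=5; H->plug->H->R->F->L->E->refl->D->L'->G->R'->F->plug->C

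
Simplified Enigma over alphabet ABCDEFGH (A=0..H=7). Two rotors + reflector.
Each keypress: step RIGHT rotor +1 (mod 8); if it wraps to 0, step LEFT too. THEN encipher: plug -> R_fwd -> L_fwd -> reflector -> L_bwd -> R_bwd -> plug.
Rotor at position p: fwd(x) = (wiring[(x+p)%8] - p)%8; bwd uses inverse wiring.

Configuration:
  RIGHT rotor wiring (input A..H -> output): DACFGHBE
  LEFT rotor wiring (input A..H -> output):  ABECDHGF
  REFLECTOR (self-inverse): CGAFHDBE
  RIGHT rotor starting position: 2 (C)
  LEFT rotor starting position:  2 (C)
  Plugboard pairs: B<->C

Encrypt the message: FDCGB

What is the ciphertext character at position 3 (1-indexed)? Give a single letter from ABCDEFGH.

Char 1 ('F'): step: R->3, L=2; F->plug->F->R->A->L->C->refl->A->L'->B->R'->E->plug->E
Char 2 ('D'): step: R->4, L=2; D->plug->D->R->A->L->C->refl->A->L'->B->R'->H->plug->H
Char 3 ('C'): step: R->5, L=2; C->plug->B->R->E->L->E->refl->H->L'->H->R'->C->plug->B

B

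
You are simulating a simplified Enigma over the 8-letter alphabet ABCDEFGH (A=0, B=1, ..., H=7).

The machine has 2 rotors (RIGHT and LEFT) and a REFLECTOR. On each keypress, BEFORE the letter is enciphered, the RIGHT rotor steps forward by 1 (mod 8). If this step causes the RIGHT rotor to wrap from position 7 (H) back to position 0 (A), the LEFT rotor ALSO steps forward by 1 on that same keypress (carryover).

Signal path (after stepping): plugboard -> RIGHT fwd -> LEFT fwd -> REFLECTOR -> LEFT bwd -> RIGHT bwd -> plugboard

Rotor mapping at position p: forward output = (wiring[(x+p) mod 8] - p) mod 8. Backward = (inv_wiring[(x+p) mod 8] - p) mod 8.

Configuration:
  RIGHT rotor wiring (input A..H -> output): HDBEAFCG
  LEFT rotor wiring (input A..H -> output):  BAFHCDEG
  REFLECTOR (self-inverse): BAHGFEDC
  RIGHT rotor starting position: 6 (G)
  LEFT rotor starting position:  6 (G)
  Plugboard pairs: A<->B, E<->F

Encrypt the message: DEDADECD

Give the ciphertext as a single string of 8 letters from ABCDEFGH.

Char 1 ('D'): step: R->7, L=6; D->plug->D->R->C->L->D->refl->G->L'->A->R'->B->plug->A
Char 2 ('E'): step: R->0, L->7 (L advanced); E->plug->F->R->F->L->D->refl->G->L'->D->R'->B->plug->A
Char 3 ('D'): step: R->1, L=7; D->plug->D->R->H->L->F->refl->E->L'->G->R'->H->plug->H
Char 4 ('A'): step: R->2, L=7; A->plug->B->R->C->L->B->refl->A->L'->E->R'->F->plug->E
Char 5 ('D'): step: R->3, L=7; D->plug->D->R->H->L->F->refl->E->L'->G->R'->H->plug->H
Char 6 ('E'): step: R->4, L=7; E->plug->F->R->H->L->F->refl->E->L'->G->R'->C->plug->C
Char 7 ('C'): step: R->5, L=7; C->plug->C->R->B->L->C->refl->H->L'->A->R'->A->plug->B
Char 8 ('D'): step: R->6, L=7; D->plug->D->R->F->L->D->refl->G->L'->D->R'->E->plug->F

Answer: AAHEHCBF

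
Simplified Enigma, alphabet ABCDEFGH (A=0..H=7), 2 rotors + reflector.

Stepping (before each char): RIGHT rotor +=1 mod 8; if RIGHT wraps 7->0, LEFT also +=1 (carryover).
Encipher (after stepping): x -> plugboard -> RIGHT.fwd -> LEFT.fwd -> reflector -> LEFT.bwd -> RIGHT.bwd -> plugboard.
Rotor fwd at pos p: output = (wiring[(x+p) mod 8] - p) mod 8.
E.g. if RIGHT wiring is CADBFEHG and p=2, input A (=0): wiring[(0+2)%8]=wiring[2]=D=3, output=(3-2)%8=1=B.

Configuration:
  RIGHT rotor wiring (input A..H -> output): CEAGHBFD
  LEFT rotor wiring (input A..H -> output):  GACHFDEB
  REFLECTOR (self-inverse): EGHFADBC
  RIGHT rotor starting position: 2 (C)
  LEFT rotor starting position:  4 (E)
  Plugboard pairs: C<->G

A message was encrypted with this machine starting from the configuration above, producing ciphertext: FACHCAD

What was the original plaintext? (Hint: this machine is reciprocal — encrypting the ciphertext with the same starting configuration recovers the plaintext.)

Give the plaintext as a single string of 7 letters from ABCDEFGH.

Answer: ADAAGEH

Derivation:
Char 1 ('F'): step: R->3, L=4; F->plug->F->R->H->L->D->refl->F->L'->D->R'->A->plug->A
Char 2 ('A'): step: R->4, L=4; A->plug->A->R->D->L->F->refl->D->L'->H->R'->D->plug->D
Char 3 ('C'): step: R->5, L=4; C->plug->G->R->B->L->H->refl->C->L'->E->R'->A->plug->A
Char 4 ('H'): step: R->6, L=4; H->plug->H->R->D->L->F->refl->D->L'->H->R'->A->plug->A
Char 5 ('C'): step: R->7, L=4; C->plug->G->R->C->L->A->refl->E->L'->F->R'->C->plug->G
Char 6 ('A'): step: R->0, L->5 (L advanced); A->plug->A->R->C->L->E->refl->A->L'->H->R'->E->plug->E
Char 7 ('D'): step: R->1, L=5; D->plug->D->R->G->L->C->refl->H->L'->B->R'->H->plug->H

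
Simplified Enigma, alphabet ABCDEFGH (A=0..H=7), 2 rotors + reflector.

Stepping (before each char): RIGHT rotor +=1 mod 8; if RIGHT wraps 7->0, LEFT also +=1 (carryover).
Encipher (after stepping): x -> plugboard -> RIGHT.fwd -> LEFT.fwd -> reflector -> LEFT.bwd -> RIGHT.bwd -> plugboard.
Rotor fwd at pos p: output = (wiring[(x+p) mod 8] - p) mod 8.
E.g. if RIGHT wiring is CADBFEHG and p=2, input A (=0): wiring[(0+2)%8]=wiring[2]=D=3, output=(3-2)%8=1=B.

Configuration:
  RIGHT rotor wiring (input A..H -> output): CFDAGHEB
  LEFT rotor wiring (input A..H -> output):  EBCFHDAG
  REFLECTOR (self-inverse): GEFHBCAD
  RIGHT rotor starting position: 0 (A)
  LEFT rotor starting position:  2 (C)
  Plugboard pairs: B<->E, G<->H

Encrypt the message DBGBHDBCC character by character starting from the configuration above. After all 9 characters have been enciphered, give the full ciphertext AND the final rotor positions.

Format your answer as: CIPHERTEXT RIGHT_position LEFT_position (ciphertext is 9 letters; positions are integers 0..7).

Answer: FECADGFDA 1 3

Derivation:
Char 1 ('D'): step: R->1, L=2; D->plug->D->R->F->L->E->refl->B->L'->D->R'->F->plug->F
Char 2 ('B'): step: R->2, L=2; B->plug->E->R->C->L->F->refl->C->L'->G->R'->B->plug->E
Char 3 ('G'): step: R->3, L=2; G->plug->H->R->A->L->A->refl->G->L'->E->R'->C->plug->C
Char 4 ('B'): step: R->4, L=2; B->plug->E->R->G->L->C->refl->F->L'->C->R'->A->plug->A
Char 5 ('H'): step: R->5, L=2; H->plug->G->R->D->L->B->refl->E->L'->F->R'->D->plug->D
Char 6 ('D'): step: R->6, L=2; D->plug->D->R->H->L->H->refl->D->L'->B->R'->H->plug->G
Char 7 ('B'): step: R->7, L=2; B->plug->E->R->B->L->D->refl->H->L'->H->R'->F->plug->F
Char 8 ('C'): step: R->0, L->3 (L advanced); C->plug->C->R->D->L->F->refl->C->L'->A->R'->D->plug->D
Char 9 ('C'): step: R->1, L=3; C->plug->C->R->H->L->H->refl->D->L'->E->R'->A->plug->A
Final: ciphertext=FECADGFDA, RIGHT=1, LEFT=3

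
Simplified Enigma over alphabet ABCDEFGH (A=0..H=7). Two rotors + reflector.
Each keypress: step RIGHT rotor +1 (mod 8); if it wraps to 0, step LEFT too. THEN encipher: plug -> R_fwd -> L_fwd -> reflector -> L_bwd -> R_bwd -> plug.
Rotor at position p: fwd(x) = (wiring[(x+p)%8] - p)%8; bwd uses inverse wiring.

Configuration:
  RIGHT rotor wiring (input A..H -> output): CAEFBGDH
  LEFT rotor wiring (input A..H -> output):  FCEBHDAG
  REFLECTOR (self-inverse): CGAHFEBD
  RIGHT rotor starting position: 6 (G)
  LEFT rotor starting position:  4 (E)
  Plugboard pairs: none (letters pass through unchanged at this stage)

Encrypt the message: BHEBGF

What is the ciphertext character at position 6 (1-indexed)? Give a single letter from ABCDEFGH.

Char 1 ('B'): step: R->7, L=4; B->plug->B->R->D->L->C->refl->A->L'->G->R'->E->plug->E
Char 2 ('H'): step: R->0, L->5 (L advanced); H->plug->H->R->H->L->C->refl->A->L'->D->R'->G->plug->G
Char 3 ('E'): step: R->1, L=5; E->plug->E->R->F->L->H->refl->D->L'->B->R'->H->plug->H
Char 4 ('B'): step: R->2, L=5; B->plug->B->R->D->L->A->refl->C->L'->H->R'->C->plug->C
Char 5 ('G'): step: R->3, L=5; G->plug->G->R->F->L->H->refl->D->L'->B->R'->H->plug->H
Char 6 ('F'): step: R->4, L=5; F->plug->F->R->E->L->F->refl->E->L'->G->R'->E->plug->E

E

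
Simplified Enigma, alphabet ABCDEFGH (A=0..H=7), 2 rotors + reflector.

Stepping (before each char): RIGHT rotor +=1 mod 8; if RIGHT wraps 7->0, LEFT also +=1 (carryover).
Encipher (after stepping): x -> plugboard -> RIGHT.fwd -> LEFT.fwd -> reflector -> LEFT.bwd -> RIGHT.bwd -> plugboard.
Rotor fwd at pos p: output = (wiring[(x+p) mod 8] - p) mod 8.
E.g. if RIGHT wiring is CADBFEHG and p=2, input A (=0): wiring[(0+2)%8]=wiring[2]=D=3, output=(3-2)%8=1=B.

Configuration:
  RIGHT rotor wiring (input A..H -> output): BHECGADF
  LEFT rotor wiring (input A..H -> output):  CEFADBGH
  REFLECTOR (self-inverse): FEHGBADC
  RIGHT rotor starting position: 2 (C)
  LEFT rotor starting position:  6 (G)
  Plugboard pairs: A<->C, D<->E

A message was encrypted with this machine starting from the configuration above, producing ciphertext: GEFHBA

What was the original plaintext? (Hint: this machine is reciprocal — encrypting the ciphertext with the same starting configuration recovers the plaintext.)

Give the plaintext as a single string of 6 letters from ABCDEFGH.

Char 1 ('G'): step: R->3, L=6; G->plug->G->R->E->L->H->refl->C->L'->F->R'->C->plug->A
Char 2 ('E'): step: R->4, L=6; E->plug->D->R->B->L->B->refl->E->L'->C->R'->A->plug->C
Char 3 ('F'): step: R->5, L=6; F->plug->F->R->H->L->D->refl->G->L'->D->R'->A->plug->C
Char 4 ('H'): step: R->6, L=6; H->plug->H->R->C->L->E->refl->B->L'->B->R'->D->plug->E
Char 5 ('B'): step: R->7, L=6; B->plug->B->R->C->L->E->refl->B->L'->B->R'->G->plug->G
Char 6 ('A'): step: R->0, L->7 (L advanced); A->plug->C->R->E->L->B->refl->E->L'->F->R'->H->plug->H

Answer: ACCEGH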